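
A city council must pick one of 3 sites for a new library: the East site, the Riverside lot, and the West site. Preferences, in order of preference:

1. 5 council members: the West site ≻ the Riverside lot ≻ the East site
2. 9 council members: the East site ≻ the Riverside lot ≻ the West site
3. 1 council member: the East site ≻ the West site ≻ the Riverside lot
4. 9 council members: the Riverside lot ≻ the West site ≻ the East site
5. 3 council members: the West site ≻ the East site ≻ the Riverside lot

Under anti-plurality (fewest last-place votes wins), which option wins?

the Riverside lot

Last-place votes: the East site 14, the Riverside lot 4, the West site 9.
the Riverside lot is ranked last by the fewest voters, so the Riverside lot wins.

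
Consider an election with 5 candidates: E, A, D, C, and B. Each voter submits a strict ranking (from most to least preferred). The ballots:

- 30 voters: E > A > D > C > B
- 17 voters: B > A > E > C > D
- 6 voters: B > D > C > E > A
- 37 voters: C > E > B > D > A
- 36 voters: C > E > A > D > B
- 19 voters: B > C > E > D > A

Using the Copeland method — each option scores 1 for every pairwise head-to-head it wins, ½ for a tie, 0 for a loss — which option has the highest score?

C

E: beats A, D, and B; loses to C → score 3.
A: beats D; loses to E, C, and B → score 1.
D: loses to E, A, C, and B → score 0.
C: beats E, A, D, and B → score 4.
B: beats A and D; loses to E and C → score 2.
C has the best pairwise record.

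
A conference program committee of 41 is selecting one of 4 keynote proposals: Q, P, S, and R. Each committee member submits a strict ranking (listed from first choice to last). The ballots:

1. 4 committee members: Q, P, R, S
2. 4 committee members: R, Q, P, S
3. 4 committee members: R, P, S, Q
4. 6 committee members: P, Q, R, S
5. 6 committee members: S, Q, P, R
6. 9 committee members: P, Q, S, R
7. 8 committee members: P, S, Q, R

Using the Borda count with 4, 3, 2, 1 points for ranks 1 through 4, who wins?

Q: 4·4 + 4·3 + 4·1 + 6·3 + 6·3 + 9·3 + 8·2 = 111
P: 4·3 + 4·2 + 4·3 + 6·4 + 6·2 + 9·4 + 8·4 = 136
S: 4·1 + 4·1 + 4·2 + 6·1 + 6·4 + 9·2 + 8·3 = 88
R: 4·2 + 4·4 + 4·4 + 6·2 + 6·1 + 9·1 + 8·1 = 75
P has the highest Borda score (136).

P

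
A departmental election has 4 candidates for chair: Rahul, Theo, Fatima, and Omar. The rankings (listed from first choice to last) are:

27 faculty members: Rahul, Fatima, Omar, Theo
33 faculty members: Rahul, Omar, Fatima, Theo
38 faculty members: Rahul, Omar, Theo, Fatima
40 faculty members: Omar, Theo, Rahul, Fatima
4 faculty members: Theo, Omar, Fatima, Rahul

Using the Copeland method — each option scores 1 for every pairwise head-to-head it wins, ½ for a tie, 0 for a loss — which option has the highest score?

Rahul

Rahul: beats Theo, Fatima, and Omar → score 3.
Theo: beats Fatima; loses to Rahul and Omar → score 1.
Fatima: loses to Rahul, Theo, and Omar → score 0.
Omar: beats Theo and Fatima; loses to Rahul → score 2.
Rahul has the best pairwise record.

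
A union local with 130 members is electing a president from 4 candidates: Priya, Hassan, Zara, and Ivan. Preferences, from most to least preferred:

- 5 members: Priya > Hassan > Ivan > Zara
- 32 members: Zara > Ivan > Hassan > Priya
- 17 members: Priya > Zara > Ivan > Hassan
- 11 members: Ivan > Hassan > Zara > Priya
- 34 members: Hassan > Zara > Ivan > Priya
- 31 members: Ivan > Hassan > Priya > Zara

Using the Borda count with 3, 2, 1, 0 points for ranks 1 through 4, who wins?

Priya: 5·3 + 32·0 + 17·3 + 11·0 + 34·0 + 31·1 = 97
Hassan: 5·2 + 32·1 + 17·0 + 11·2 + 34·3 + 31·2 = 228
Zara: 5·0 + 32·3 + 17·2 + 11·1 + 34·2 + 31·0 = 209
Ivan: 5·1 + 32·2 + 17·1 + 11·3 + 34·1 + 31·3 = 246
Ivan has the highest Borda score (246).

Ivan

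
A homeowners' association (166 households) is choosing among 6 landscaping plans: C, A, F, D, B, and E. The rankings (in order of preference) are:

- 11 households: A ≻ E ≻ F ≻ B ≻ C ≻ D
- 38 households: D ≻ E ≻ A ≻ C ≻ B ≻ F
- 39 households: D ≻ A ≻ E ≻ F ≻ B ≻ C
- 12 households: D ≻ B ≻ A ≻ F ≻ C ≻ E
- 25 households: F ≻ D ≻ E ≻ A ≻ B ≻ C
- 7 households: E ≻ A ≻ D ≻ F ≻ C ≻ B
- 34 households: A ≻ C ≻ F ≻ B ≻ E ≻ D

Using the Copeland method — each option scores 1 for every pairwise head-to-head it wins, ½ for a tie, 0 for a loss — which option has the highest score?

D

C: loses to A, F, D, B, and E → score 0.
A: beats C, F, B, and E; loses to D → score 4.
F: beats C and B; loses to A, D, and E → score 2.
D: beats C, A, F, B, and E → score 5.
B: beats C; loses to A, F, D, and E → score 1.
E: beats C, F, and B; loses to A and D → score 3.
D has the best pairwise record.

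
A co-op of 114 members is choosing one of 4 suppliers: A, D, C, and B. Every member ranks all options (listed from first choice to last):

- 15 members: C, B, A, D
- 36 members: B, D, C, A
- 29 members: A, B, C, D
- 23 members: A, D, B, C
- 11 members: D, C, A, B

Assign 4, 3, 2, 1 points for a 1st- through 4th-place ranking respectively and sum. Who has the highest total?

A: 15·2 + 36·1 + 29·4 + 23·4 + 11·2 = 296
D: 15·1 + 36·3 + 29·1 + 23·3 + 11·4 = 265
C: 15·4 + 36·2 + 29·2 + 23·1 + 11·3 = 246
B: 15·3 + 36·4 + 29·3 + 23·2 + 11·1 = 333
B has the highest Borda score (333).

B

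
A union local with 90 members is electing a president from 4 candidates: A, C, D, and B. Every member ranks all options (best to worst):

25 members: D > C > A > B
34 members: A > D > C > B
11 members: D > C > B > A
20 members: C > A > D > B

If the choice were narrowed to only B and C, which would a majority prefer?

C

Voters preferring B to C: 0; preferring C to B: 90.
C wins the head-to-head.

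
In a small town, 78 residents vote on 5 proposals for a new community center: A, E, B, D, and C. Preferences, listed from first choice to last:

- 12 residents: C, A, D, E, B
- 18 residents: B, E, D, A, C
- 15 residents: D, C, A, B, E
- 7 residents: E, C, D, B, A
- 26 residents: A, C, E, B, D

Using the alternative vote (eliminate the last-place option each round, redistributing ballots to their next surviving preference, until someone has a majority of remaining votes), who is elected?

A

Round 1: A 26, E 7, B 18, D 15, C 12. Eliminate E.
Round 2: A 26, B 18, D 15, C 19. Eliminate D.
Round 3: A 26, B 18, C 34. Eliminate B.
Round 4: A 44, C 34. A has a majority.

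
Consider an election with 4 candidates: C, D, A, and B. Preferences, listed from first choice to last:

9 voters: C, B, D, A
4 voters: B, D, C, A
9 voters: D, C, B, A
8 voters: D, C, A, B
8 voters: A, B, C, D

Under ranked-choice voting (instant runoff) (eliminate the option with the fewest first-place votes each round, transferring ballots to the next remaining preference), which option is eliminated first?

B

Round 1: C 9, D 17, A 8, B 4. Eliminate B.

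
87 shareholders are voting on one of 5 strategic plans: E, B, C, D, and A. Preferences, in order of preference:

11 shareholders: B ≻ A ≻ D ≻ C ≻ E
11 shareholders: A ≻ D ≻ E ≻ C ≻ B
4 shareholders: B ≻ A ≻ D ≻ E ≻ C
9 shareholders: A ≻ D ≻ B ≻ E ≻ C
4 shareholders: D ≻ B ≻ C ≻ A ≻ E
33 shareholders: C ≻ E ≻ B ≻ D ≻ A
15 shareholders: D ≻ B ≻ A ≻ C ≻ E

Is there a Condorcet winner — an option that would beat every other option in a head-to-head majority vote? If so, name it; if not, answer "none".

Checking pairwise contests:
C beats E 63–24.
E beats B 44–43.
D beats C 54–33.
B beats D 48–39.
B beats A 67–20.
Every option loses at least one head-to-head, so there is no Condorcet winner.

none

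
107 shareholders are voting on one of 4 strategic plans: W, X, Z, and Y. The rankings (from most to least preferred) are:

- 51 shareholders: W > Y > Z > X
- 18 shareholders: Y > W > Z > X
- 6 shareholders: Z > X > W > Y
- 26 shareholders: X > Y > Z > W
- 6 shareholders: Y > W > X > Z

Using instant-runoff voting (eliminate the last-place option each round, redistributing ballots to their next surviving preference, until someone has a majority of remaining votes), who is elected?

W

Round 1: W 51, X 26, Z 6, Y 24. Eliminate Z.
Round 2: W 51, X 32, Y 24. Eliminate Y.
Round 3: W 75, X 32. W has a majority.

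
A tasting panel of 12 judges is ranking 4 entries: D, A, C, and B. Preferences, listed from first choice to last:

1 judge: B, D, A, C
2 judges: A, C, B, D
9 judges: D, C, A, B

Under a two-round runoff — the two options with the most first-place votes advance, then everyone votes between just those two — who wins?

Round 1 first-place votes: D 9, A 2, C 0, B 1.
D and A advance.
Runoff: D is preferred to A by 10 voters; A by 2.
D wins the runoff.

D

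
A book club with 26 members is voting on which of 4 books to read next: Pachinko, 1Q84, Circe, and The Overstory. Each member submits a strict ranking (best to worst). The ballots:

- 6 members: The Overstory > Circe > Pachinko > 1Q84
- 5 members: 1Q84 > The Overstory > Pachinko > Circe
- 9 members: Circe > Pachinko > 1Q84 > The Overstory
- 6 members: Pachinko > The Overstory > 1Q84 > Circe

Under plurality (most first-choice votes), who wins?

Circe

First-place votes: Pachinko 6, 1Q84 5, Circe 9, The Overstory 6.
Circe has the most first-place votes.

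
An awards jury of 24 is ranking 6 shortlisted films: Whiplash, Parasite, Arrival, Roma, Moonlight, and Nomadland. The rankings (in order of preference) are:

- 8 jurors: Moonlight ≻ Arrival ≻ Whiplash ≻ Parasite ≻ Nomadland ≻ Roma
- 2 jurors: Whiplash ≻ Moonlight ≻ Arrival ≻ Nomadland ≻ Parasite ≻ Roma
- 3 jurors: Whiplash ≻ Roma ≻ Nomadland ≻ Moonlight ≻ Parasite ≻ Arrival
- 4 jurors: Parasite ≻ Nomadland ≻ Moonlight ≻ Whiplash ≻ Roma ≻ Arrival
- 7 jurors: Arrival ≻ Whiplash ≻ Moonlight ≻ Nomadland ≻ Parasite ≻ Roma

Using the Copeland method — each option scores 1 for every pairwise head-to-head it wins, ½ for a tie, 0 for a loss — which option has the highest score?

Whiplash: beats Parasite, Roma, and Nomadland; ties Moonlight; loses to Arrival → score 3.5.
Parasite: beats Roma; ties Nomadland; loses to Whiplash, Arrival, and Moonlight → score 1.5.
Arrival: beats Whiplash, Parasite, Roma, and Nomadland; loses to Moonlight → score 4.
Roma: loses to Whiplash, Parasite, Arrival, Moonlight, and Nomadland → score 0.
Moonlight: beats Parasite, Arrival, Roma, and Nomadland; ties Whiplash → score 4.5.
Nomadland: beats Roma; ties Parasite; loses to Whiplash, Arrival, and Moonlight → score 1.5.
Moonlight has the best pairwise record.

Moonlight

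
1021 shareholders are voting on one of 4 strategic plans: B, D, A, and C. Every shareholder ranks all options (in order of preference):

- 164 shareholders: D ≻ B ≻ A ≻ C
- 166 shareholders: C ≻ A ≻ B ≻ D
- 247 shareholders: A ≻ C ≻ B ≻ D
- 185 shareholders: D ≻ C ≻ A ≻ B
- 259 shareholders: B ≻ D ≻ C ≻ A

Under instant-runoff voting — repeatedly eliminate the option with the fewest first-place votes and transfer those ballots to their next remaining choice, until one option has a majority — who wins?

D

Round 1: B 259, D 349, A 247, C 166. Eliminate C.
Round 2: B 259, D 349, A 413. Eliminate B.
Round 3: D 608, A 413. D has a majority.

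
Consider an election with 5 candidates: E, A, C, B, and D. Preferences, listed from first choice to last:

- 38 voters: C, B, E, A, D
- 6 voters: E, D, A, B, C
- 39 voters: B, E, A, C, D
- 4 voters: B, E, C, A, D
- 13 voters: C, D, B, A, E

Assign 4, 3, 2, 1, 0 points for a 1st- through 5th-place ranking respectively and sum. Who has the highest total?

E: 38·2 + 6·4 + 39·3 + 4·3 + 13·0 = 229
A: 38·1 + 6·2 + 39·2 + 4·1 + 13·1 = 145
C: 38·4 + 6·0 + 39·1 + 4·2 + 13·4 = 251
B: 38·3 + 6·1 + 39·4 + 4·4 + 13·2 = 318
D: 38·0 + 6·3 + 39·0 + 4·0 + 13·3 = 57
B has the highest Borda score (318).

B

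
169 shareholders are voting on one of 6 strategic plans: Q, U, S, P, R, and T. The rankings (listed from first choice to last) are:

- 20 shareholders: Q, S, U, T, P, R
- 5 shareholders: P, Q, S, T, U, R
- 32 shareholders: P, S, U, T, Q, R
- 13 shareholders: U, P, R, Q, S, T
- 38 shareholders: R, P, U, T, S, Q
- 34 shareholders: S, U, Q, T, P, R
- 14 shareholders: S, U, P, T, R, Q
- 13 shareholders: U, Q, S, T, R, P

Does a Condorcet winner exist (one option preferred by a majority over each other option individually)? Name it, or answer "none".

Checking pairwise contests:
U beats Q 144–25.
S beats U 105–64.
P beats S 88–81.
U beats P 94–75.
Q beats R 104–65.
Q beats T 85–84.
Every option loses at least one head-to-head, so there is no Condorcet winner.

none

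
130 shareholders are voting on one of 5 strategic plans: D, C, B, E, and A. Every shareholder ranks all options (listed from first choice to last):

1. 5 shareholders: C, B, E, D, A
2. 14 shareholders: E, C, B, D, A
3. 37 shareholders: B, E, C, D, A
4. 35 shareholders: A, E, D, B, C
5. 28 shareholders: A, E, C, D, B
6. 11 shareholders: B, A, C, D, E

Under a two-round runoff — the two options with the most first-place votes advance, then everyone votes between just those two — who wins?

Round 1 first-place votes: D 0, C 5, B 48, E 14, A 63.
A and B advance.
Runoff: A is preferred to B by 63 voters; B by 67.
B wins the runoff.

B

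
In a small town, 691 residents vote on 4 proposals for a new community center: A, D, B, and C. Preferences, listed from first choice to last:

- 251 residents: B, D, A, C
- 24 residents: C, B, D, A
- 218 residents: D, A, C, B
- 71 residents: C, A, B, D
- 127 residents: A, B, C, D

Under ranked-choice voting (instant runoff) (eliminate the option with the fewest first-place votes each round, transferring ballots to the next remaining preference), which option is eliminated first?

Round 1: A 127, D 218, B 251, C 95. Eliminate C.

C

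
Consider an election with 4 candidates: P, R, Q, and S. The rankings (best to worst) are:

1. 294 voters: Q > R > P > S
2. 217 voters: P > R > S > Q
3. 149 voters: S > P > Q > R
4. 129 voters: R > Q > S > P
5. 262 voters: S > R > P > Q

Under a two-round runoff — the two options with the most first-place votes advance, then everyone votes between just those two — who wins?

Round 1 first-place votes: P 217, R 129, Q 294, S 411.
S and Q advance.
Runoff: S is preferred to Q by 628 voters; Q by 423.
S wins the runoff.

S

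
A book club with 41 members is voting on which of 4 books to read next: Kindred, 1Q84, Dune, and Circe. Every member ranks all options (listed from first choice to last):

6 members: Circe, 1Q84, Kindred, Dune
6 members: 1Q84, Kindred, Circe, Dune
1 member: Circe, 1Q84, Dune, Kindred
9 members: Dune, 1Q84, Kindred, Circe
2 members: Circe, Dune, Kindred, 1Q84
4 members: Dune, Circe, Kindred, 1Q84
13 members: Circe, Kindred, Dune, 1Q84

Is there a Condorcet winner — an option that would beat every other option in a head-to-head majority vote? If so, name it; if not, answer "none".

Circe

Circe vs Kindred: 26–15 for Circe.
Circe vs 1Q84: 26–15 for Circe.
Circe vs Dune: 28–13 for Circe.
Circe beats every other option head-to-head.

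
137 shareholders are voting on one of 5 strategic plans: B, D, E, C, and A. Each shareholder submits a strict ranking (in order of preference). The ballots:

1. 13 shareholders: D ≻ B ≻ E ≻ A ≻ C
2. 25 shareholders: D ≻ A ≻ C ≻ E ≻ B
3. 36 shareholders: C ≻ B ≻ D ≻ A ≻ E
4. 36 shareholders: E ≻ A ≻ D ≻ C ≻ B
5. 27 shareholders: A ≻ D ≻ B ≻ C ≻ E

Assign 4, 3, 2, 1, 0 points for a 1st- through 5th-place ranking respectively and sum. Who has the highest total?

B: 13·3 + 25·0 + 36·3 + 36·0 + 27·2 = 201
D: 13·4 + 25·4 + 36·2 + 36·2 + 27·3 = 377
E: 13·2 + 25·1 + 36·0 + 36·4 + 27·0 = 195
C: 13·0 + 25·2 + 36·4 + 36·1 + 27·1 = 257
A: 13·1 + 25·3 + 36·1 + 36·3 + 27·4 = 340
D has the highest Borda score (377).

D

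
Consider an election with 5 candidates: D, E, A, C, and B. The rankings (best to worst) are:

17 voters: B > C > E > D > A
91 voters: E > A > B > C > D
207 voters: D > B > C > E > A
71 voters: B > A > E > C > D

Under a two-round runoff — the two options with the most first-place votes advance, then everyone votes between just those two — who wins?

D

Round 1 first-place votes: D 207, E 91, A 0, C 0, B 88.
D and E advance.
Runoff: D is preferred to E by 207 voters; E by 179.
D wins the runoff.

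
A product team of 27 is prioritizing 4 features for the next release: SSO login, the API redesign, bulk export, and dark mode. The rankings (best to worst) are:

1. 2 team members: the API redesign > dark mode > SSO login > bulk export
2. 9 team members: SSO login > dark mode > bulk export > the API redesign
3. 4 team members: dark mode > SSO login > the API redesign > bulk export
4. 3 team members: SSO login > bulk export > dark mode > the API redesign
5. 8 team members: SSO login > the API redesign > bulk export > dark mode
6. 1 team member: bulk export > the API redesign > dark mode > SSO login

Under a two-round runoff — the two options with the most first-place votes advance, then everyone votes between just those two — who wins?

Round 1 first-place votes: SSO login 20, the API redesign 2, bulk export 1, dark mode 4.
SSO login and dark mode advance.
Runoff: SSO login is preferred to dark mode by 20 voters; dark mode by 7.
SSO login wins the runoff.

SSO login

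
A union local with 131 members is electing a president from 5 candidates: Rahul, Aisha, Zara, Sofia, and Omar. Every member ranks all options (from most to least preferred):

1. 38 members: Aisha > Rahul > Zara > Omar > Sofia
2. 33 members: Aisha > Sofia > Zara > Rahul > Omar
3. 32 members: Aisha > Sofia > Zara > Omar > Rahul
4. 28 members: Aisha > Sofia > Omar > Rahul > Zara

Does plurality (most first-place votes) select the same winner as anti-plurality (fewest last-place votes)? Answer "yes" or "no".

Plurality — first-place votes: Rahul 0, Aisha 131, Zara 0, Sofia 0, Omar 0. Winner: Aisha.
Anti-plurality — last-place votes: Rahul 32, Aisha 0, Zara 28, Sofia 38, Omar 33. Winner: Aisha.
The two methods agree.

yes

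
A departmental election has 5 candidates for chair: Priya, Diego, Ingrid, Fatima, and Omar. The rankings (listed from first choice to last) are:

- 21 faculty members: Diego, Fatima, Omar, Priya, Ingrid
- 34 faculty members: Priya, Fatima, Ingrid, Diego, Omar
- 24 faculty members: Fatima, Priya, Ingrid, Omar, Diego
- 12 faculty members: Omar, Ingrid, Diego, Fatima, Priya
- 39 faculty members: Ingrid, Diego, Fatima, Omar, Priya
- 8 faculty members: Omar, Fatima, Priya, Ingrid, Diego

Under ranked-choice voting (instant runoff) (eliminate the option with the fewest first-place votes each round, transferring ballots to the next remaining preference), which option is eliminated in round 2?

Round 1: Priya 34, Diego 21, Ingrid 39, Fatima 24, Omar 20. Eliminate Omar.
Round 2: Priya 34, Diego 21, Ingrid 51, Fatima 32. Eliminate Diego.

Diego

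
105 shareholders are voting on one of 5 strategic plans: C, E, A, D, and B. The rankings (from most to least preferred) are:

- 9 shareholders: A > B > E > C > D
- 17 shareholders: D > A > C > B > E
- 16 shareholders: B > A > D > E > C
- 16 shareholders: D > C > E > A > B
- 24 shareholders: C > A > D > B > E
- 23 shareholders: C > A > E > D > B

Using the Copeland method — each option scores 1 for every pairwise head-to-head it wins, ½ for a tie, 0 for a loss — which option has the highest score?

C: beats E, A, D, and B → score 4.
E: loses to C, A, D, and B → score 0.
A: beats E, D, and B; loses to C → score 3.
D: beats E and B; loses to C and A → score 2.
B: beats E; loses to C, A, and D → score 1.
C has the best pairwise record.

C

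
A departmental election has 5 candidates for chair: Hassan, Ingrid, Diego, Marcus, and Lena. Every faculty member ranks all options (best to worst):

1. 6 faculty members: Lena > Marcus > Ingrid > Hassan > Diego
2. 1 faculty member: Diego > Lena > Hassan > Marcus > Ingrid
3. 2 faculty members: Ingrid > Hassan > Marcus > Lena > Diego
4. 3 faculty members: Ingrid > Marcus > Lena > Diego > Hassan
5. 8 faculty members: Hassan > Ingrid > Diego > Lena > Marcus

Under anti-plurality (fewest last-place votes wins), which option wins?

Last-place votes: Hassan 3, Ingrid 1, Diego 8, Marcus 8, Lena 0.
Lena is ranked last by the fewest voters, so Lena wins.

Lena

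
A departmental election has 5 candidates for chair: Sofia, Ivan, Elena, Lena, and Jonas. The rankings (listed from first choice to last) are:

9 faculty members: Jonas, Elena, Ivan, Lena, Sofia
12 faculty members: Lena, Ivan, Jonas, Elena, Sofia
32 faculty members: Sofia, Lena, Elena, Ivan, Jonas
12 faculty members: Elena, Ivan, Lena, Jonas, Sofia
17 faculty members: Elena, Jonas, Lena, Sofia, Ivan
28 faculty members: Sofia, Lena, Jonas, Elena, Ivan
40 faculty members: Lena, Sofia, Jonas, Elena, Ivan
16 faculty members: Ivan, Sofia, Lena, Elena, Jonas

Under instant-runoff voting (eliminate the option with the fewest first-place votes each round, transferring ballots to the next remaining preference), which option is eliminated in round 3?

Round 1: Sofia 60, Ivan 16, Elena 29, Lena 52, Jonas 9. Eliminate Jonas.
Round 2: Sofia 60, Ivan 16, Elena 38, Lena 52. Eliminate Ivan.
Round 3: Sofia 76, Elena 38, Lena 52. Eliminate Elena.

Elena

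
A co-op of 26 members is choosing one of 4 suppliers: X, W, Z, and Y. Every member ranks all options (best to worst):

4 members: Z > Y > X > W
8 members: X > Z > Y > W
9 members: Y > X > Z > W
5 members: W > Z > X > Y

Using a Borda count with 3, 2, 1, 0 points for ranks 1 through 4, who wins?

X: 4·1 + 8·3 + 9·2 + 5·1 = 51
W: 4·0 + 8·0 + 9·0 + 5·3 = 15
Z: 4·3 + 8·2 + 9·1 + 5·2 = 47
Y: 4·2 + 8·1 + 9·3 + 5·0 = 43
X has the highest Borda score (51).

X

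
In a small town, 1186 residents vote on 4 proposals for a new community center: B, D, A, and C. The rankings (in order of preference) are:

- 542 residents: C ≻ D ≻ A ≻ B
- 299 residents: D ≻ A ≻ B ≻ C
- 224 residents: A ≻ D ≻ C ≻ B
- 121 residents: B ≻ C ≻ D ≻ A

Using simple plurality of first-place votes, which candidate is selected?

C

First-place votes: B 121, D 299, A 224, C 542.
C has the most first-place votes.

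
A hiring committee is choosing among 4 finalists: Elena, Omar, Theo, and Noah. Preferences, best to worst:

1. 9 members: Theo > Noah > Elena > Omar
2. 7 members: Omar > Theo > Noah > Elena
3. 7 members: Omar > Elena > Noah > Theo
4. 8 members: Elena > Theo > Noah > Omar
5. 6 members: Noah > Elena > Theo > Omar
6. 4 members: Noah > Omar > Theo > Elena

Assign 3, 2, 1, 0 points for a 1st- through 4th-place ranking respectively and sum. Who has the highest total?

Noah

Elena: 9·1 + 7·0 + 7·2 + 8·3 + 6·2 + 4·0 = 59
Omar: 9·0 + 7·3 + 7·3 + 8·0 + 6·0 + 4·2 = 50
Theo: 9·3 + 7·2 + 7·0 + 8·2 + 6·1 + 4·1 = 67
Noah: 9·2 + 7·1 + 7·1 + 8·1 + 6·3 + 4·3 = 70
Noah has the highest Borda score (70).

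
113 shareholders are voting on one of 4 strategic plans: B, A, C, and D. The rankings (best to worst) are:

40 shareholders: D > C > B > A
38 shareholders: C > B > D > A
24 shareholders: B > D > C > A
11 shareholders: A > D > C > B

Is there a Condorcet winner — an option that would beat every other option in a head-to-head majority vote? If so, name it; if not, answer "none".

none

Checking pairwise contests:
C beats B 89–24.
B beats A 102–11.
D beats C 75–38.
B beats D 62–51.
Every option loses at least one head-to-head, so there is no Condorcet winner.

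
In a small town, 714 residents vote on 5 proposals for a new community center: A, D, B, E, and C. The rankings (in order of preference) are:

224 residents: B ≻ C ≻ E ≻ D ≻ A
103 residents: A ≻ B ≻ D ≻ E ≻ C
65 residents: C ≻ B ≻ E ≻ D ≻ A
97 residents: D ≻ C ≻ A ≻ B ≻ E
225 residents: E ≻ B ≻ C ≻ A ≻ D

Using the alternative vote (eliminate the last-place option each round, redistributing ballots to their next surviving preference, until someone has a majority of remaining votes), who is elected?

B

Round 1: A 103, D 97, B 224, E 225, C 65. Eliminate C.
Round 2: A 103, D 97, B 289, E 225. Eliminate D.
Round 3: A 200, B 289, E 225. Eliminate A.
Round 4: B 489, E 225. B has a majority.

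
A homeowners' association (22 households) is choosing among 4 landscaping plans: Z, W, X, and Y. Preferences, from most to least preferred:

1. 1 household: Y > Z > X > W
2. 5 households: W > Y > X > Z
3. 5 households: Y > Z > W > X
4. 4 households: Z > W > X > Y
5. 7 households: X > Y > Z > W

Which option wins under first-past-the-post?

X

First-place votes: Z 4, W 5, X 7, Y 6.
X has the most first-place votes.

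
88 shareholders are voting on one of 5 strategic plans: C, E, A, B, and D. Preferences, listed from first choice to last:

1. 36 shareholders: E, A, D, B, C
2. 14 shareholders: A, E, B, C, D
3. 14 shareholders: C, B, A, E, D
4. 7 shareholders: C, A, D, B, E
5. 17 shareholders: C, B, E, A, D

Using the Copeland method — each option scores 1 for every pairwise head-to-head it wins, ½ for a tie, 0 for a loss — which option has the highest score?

C: beats D; loses to E, A, and B → score 1.
E: beats C, A, B, and D → score 4.
A: beats C, B, and D; loses to E → score 3.
B: beats C and D; loses to E and A → score 2.
D: loses to C, E, A, and B → score 0.
E has the best pairwise record.

E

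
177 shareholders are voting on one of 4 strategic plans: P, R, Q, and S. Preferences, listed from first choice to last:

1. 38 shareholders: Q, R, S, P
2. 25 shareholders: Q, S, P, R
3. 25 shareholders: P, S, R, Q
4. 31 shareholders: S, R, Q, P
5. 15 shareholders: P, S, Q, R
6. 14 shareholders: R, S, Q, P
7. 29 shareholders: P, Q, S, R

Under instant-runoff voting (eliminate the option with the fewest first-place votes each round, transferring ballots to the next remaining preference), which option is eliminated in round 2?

Round 1: P 69, R 14, Q 63, S 31. Eliminate R.
Round 2: P 69, Q 63, S 45. Eliminate S.

S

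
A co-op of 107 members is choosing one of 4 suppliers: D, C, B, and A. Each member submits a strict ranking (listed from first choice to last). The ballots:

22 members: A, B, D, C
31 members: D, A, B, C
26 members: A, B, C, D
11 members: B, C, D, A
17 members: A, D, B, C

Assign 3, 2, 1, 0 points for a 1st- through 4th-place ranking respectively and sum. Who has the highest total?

A

D: 22·1 + 31·3 + 26·0 + 11·1 + 17·2 = 160
C: 22·0 + 31·0 + 26·1 + 11·2 + 17·0 = 48
B: 22·2 + 31·1 + 26·2 + 11·3 + 17·1 = 177
A: 22·3 + 31·2 + 26·3 + 11·0 + 17·3 = 257
A has the highest Borda score (257).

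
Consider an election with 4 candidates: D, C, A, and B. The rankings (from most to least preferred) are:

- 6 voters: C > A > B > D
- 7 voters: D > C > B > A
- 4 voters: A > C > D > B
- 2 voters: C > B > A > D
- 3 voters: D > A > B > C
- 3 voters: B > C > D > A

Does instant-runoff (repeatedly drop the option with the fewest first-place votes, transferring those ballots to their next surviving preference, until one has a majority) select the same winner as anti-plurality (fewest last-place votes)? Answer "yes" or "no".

yes

Instant-runoff — R1 D 10, C 8, A 4, B 3 (B out); R2 D 10, C 11, A 4 (A out); R3 D 10, C 15 (C winner). Winner: C.
Anti-plurality — last-place votes: D 8, C 3, A 10, B 4. Winner: C.
The two methods agree.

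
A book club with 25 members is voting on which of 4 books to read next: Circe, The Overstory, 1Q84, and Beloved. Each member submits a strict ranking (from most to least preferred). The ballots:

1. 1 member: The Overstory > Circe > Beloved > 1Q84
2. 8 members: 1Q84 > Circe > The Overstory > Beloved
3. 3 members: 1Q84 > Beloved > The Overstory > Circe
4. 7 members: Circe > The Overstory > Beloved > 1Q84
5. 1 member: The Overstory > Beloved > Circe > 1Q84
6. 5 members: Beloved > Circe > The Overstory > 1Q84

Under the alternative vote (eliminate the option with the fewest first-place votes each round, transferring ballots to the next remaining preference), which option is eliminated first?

The Overstory

Round 1: Circe 7, The Overstory 2, 1Q84 11, Beloved 5. Eliminate The Overstory.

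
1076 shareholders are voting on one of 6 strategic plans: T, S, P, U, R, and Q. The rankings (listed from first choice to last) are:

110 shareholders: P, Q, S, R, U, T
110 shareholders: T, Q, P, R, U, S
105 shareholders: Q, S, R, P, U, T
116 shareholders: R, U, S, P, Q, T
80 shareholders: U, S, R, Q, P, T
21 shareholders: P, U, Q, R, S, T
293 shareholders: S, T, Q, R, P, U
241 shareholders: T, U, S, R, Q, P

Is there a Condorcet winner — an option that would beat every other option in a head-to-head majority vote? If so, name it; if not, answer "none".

Checking pairwise contests:
S beats T 725–351.
U beats S 568–508.
T beats P 644–432.
T beats U 644–432.
T beats R 644–432.
T beats Q 644–432.
Every option loses at least one head-to-head, so there is no Condorcet winner.

none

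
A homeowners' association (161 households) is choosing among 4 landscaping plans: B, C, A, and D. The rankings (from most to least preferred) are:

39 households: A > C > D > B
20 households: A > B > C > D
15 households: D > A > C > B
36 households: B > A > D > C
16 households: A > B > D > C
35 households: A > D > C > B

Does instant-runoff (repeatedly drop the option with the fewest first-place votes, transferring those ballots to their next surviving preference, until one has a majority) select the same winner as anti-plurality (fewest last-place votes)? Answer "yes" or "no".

Instant-runoff — R1 B 36, C 0, A 110, D 15 (A winner). Winner: A.
Anti-plurality — last-place votes: B 89, C 52, A 0, D 20. Winner: A.
The two methods agree.

yes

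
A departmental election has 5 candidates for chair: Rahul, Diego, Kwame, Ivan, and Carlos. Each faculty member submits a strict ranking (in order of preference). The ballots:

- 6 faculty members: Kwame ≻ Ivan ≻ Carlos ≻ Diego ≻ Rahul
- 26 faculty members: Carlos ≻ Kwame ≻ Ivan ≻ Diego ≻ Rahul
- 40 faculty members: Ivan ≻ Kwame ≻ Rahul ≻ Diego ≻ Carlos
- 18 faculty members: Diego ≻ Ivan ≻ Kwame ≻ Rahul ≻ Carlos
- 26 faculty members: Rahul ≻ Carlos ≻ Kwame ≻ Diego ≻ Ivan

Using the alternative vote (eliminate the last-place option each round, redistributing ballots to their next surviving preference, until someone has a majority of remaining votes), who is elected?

Ivan

Round 1: Rahul 26, Diego 18, Kwame 6, Ivan 40, Carlos 26. Eliminate Kwame.
Round 2: Rahul 26, Diego 18, Ivan 46, Carlos 26. Eliminate Diego.
Round 3: Rahul 26, Ivan 64, Carlos 26. Ivan has a majority.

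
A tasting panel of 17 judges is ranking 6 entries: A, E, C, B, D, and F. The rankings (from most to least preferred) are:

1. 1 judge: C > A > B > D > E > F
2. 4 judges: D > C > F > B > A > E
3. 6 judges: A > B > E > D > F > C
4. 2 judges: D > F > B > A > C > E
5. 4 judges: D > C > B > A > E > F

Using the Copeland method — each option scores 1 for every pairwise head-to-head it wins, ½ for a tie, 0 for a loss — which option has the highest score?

D

A: beats E and F; loses to C, B, and D → score 2.
E: beats F; loses to A, C, B, and D → score 1.
C: beats A, E, B, and F; loses to D → score 4.
B: beats A, E, and F; loses to C and D → score 3.
D: beats A, E, C, B, and F → score 5.
F: loses to A, E, C, B, and D → score 0.
D has the best pairwise record.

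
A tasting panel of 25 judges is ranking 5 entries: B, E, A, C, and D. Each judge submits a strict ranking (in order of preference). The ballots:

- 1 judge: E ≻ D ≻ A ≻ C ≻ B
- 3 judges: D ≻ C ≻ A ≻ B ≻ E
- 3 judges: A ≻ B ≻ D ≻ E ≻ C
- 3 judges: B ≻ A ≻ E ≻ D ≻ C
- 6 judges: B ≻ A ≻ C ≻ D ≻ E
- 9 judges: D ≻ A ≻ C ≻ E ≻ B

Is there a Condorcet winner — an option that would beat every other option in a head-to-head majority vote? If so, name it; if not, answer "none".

D

D vs B: 13–12 for D.
D vs E: 21–4 for D.
D vs A: 13–12 for D.
D vs C: 19–6 for D.
D beats every other option head-to-head.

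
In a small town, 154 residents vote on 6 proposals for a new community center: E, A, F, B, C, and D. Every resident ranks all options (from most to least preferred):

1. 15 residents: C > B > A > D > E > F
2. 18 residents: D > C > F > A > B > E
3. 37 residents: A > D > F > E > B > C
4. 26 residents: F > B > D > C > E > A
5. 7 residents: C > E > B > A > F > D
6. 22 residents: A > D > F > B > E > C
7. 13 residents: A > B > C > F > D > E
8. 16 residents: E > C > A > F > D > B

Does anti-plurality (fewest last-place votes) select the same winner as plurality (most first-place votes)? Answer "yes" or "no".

no

Anti-plurality — last-place votes: E 31, A 26, F 15, B 16, C 59, D 7. Winner: D.
Plurality — first-place votes: E 16, A 72, F 26, B 0, C 22, D 18. Winner: A.
The two methods disagree.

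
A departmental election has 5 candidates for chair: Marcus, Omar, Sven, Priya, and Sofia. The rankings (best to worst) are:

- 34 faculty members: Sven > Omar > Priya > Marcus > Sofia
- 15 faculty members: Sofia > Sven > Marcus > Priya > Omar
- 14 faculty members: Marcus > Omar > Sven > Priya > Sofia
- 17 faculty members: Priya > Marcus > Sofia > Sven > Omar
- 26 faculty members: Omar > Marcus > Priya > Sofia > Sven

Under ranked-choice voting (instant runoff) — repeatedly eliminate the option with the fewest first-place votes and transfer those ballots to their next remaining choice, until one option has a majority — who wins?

Sven

Round 1: Marcus 14, Omar 26, Sven 34, Priya 17, Sofia 15. Eliminate Marcus.
Round 2: Omar 40, Sven 34, Priya 17, Sofia 15. Eliminate Sofia.
Round 3: Omar 40, Sven 49, Priya 17. Eliminate Priya.
Round 4: Omar 40, Sven 66. Sven has a majority.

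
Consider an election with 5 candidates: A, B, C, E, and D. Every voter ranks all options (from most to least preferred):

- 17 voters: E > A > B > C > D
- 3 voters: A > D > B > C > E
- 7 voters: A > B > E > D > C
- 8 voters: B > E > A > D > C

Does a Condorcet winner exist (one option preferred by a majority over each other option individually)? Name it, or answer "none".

Checking pairwise contests:
E beats A 25–10.
A beats B 27–8.
A beats C 35–0.
B beats E 18–17.
A beats D 35–0.
Every option loses at least one head-to-head, so there is no Condorcet winner.

none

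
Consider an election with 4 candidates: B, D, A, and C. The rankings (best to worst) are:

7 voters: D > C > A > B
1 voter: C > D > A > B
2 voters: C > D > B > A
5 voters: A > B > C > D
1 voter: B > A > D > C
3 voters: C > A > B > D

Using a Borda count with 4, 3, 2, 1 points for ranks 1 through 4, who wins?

C

B: 7·1 + 1·1 + 2·2 + 5·3 + 1·4 + 3·2 = 37
D: 7·4 + 1·3 + 2·3 + 5·1 + 1·2 + 3·1 = 47
A: 7·2 + 1·2 + 2·1 + 5·4 + 1·3 + 3·3 = 50
C: 7·3 + 1·4 + 2·4 + 5·2 + 1·1 + 3·4 = 56
C has the highest Borda score (56).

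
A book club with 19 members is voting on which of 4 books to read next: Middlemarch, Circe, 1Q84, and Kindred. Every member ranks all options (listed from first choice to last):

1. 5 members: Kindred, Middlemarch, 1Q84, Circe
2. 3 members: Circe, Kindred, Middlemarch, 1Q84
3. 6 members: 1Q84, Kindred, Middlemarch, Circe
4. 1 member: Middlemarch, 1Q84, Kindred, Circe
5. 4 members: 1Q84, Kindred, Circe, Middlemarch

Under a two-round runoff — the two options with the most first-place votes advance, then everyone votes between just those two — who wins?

1Q84

Round 1 first-place votes: Middlemarch 1, Circe 3, 1Q84 10, Kindred 5.
1Q84 and Kindred advance.
Runoff: 1Q84 is preferred to Kindred by 11 voters; Kindred by 8.
1Q84 wins the runoff.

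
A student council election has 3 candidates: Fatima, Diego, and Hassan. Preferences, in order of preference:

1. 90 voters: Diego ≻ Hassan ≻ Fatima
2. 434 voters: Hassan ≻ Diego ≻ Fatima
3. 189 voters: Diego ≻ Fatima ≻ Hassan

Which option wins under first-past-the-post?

First-place votes: Fatima 0, Diego 279, Hassan 434.
Hassan has the most first-place votes.

Hassan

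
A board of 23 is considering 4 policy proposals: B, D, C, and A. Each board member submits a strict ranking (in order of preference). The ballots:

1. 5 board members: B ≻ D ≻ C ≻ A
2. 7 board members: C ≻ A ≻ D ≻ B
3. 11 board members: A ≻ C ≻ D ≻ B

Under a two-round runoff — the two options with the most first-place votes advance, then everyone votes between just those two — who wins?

C

Round 1 first-place votes: B 5, D 0, C 7, A 11.
A and C advance.
Runoff: A is preferred to C by 11 voters; C by 12.
C wins the runoff.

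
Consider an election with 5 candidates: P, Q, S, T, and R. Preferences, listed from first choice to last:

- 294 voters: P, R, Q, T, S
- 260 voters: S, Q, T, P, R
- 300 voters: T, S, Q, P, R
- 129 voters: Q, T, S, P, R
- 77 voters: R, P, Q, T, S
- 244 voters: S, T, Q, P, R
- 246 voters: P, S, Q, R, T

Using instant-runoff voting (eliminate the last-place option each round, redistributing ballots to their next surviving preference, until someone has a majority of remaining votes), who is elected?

Round 1: P 540, Q 129, S 504, T 300, R 77. Eliminate R.
Round 2: P 617, Q 129, S 504, T 300. Eliminate Q.
Round 3: P 617, S 504, T 429. Eliminate T.
Round 4: P 617, S 933. S has a majority.

S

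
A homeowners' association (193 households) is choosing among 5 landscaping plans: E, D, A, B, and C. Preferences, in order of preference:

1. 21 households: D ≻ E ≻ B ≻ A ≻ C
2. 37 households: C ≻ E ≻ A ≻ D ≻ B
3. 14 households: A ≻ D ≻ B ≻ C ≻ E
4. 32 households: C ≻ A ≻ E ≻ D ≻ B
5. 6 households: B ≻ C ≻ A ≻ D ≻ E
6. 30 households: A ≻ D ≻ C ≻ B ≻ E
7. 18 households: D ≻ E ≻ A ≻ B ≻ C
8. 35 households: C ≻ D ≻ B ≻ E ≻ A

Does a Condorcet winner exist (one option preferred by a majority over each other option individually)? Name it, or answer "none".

C vs E: 154–39 for C.
C vs D: 110–83 for C.
C vs A: 110–83 for C.
C vs B: 134–59 for C.
C beats every other option head-to-head.

C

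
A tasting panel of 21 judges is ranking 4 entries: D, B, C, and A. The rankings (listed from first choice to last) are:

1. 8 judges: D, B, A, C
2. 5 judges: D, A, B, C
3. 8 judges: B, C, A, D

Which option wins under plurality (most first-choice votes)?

First-place votes: D 13, B 8, C 0, A 0.
D has the most first-place votes.

D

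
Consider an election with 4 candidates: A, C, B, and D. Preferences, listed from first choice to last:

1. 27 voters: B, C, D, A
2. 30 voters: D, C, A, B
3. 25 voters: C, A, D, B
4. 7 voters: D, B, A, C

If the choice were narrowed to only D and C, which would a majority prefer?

Voters preferring D to C: 37; preferring C to D: 52.
C wins the head-to-head.

C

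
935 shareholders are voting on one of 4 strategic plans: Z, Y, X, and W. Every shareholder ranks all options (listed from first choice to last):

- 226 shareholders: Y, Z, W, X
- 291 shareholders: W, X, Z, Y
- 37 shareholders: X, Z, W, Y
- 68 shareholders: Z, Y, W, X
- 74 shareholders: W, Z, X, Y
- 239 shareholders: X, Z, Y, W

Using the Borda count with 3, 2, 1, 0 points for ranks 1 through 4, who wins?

Z: 226·2 + 291·1 + 37·2 + 68·3 + 74·2 + 239·2 = 1647
Y: 226·3 + 291·0 + 37·0 + 68·2 + 74·0 + 239·1 = 1053
X: 226·0 + 291·2 + 37·3 + 68·0 + 74·1 + 239·3 = 1484
W: 226·1 + 291·3 + 37·1 + 68·1 + 74·3 + 239·0 = 1426
Z has the highest Borda score (1647).

Z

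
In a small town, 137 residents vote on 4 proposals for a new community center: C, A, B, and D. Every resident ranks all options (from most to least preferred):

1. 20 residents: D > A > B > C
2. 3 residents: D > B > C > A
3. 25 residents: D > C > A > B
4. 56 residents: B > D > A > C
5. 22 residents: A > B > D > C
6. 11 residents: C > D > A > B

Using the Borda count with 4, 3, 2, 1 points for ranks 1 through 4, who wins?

C: 20·1 + 3·2 + 25·3 + 56·1 + 22·1 + 11·4 = 223
A: 20·3 + 3·1 + 25·2 + 56·2 + 22·4 + 11·2 = 335
B: 20·2 + 3·3 + 25·1 + 56·4 + 22·3 + 11·1 = 375
D: 20·4 + 3·4 + 25·4 + 56·3 + 22·2 + 11·3 = 437
D has the highest Borda score (437).

D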